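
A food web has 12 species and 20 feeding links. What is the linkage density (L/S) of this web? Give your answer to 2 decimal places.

There are L = 20 links among S = 12 species.
L/S = 20/12 = 1.6667 ≈ 1.67.

L/S = 1.67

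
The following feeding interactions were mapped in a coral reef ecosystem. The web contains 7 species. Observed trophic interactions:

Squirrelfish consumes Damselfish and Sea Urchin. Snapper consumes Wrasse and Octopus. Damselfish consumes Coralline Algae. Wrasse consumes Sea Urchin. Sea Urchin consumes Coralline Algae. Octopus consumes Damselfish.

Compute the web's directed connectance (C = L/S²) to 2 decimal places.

The web has S = 7 species and L = 8 feeding links.
C = L / S² = 8 / 49 = 0.1633 ≈ 0.16.

C = 0.16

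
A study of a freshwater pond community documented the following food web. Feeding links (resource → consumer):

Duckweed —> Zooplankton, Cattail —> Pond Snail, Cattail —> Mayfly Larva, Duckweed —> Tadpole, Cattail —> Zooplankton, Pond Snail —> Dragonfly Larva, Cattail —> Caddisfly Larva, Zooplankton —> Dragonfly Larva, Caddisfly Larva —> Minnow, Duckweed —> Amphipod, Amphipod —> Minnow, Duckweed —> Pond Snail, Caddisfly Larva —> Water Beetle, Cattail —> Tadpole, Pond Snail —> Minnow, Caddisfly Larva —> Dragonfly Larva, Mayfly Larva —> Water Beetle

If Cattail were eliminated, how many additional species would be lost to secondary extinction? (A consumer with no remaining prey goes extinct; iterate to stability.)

3

Remove Cattail.
Round 1: Mayfly Larva (all prey gone), Caddisfly Larva (all prey gone) → extinct.
Round 2: Water Beetle (all prey gone) → extinct.
No further losses. Total secondary extinctions: 3.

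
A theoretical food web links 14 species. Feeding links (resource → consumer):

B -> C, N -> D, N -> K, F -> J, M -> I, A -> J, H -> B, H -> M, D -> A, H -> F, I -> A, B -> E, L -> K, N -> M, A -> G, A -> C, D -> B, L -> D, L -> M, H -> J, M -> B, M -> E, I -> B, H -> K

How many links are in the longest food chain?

4 links

One longest chain: H → M → I → A → G.
It has 5 species and 4 links.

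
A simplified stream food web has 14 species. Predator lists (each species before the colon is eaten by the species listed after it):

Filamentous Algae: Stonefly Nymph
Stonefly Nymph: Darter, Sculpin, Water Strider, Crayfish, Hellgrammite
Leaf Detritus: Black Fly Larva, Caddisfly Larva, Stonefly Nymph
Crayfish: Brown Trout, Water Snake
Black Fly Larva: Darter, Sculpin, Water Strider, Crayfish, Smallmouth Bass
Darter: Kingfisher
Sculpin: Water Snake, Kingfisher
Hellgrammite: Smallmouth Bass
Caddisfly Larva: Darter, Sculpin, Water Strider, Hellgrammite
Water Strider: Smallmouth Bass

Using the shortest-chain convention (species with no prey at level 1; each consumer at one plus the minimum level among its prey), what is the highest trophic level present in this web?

4

Basal resources (level 1): Filamentous Algae, Leaf Detritus.
Following each consumer down to its lowest-level prey: Leaf Detritus → Black Fly Larva → Darter → Kingfisher (levels 1 through 4).
All prey of Kingfisher (Darter 3, Sculpin 3) are at level 3 or above, so Kingfisher is at level 1 + 3 = 4.
Every consumer has at least one prey at level 3 or below, so none exceeds level 4.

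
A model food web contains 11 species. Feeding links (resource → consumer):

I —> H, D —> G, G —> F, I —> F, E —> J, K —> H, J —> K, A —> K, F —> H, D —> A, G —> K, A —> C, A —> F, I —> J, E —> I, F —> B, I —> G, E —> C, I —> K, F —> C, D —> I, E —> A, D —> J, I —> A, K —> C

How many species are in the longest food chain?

One longest chain: D → I → G → K → H.
It has 5 species and 4 links.

5 species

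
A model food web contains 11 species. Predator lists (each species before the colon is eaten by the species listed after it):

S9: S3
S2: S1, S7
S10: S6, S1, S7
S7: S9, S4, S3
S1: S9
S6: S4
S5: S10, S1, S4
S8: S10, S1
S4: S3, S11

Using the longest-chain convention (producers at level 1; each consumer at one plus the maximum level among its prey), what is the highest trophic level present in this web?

5

Producers (level 1): S2, S5, S8.
S5 → S10 → S6 → S4 → S3 gives S3 level 5.
No species has a prey at level 5, so no species reaches level 6.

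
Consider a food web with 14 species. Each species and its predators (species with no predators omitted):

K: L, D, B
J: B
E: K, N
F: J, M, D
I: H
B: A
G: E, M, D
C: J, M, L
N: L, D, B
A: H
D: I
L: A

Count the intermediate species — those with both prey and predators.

Intermediate species (has both prey and predators): E, J, K, N, L, D, B, A, I.
Count: 9.

9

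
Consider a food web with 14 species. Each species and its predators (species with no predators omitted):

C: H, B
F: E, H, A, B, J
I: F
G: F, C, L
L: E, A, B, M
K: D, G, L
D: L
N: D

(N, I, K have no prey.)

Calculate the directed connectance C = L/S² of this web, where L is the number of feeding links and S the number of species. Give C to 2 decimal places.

The web has S = 14 species and L = 20 feeding links.
C = L / S² = 20 / 196 = 0.1020 ≈ 0.10.

C = 0.10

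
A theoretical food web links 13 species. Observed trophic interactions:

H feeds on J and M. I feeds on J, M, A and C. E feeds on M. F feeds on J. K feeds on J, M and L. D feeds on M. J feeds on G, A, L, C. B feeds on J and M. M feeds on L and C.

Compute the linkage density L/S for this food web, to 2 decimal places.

There are L = 20 links among S = 13 species.
L/S = 20/13 = 1.5385 ≈ 1.54.

L/S = 1.54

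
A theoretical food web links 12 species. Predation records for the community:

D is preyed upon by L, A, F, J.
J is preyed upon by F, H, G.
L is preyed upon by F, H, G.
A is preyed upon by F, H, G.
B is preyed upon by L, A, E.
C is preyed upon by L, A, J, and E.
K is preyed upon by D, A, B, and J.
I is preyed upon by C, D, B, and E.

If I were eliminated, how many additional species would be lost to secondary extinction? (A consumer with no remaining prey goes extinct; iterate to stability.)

1

Remove I.
Round 1: C (all prey gone) → extinct.
No further losses. Total secondary extinctions: 1.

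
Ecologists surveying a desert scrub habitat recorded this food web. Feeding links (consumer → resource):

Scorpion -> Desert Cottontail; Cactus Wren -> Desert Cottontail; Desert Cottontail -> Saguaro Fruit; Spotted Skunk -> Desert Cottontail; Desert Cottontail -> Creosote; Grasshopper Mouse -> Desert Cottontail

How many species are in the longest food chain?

3 species

One longest chain: Saguaro Fruit → Desert Cottontail → Scorpion.
It has 3 species and 2 links.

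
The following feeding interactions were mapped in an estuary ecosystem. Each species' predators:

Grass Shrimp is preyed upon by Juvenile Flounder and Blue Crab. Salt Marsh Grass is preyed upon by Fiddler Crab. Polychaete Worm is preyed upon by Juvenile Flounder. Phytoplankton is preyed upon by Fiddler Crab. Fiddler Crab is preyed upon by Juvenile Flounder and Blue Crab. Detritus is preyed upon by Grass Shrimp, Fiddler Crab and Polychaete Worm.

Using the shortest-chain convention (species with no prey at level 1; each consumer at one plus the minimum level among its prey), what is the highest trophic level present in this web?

Basal resources (level 1): Detritus, Salt Marsh Grass, Phytoplankton.
Following each consumer down to its lowest-level prey: Detritus → Grass Shrimp → Blue Crab (levels 1 through 3).
All prey of Blue Crab (Grass Shrimp 2, Fiddler Crab 2) are at level 2 or above, so Blue Crab is at level 1 + 2 = 3.
Every consumer has at least one prey at level 2 or below, so none exceeds level 3.

3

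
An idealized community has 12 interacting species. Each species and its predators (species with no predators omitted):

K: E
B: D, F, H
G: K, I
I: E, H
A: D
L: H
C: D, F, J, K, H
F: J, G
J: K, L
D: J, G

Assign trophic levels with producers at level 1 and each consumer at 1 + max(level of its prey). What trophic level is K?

C is a producer → level 1.
D eats C (level 1); other prey at levels: A 1, B 1 → level 2.
J eats D (level 2); other prey at levels: C 1, F 2 → level 3.
K eats J (level 3); other prey at levels: C 1, G 3 → level 4.

Trophic level 4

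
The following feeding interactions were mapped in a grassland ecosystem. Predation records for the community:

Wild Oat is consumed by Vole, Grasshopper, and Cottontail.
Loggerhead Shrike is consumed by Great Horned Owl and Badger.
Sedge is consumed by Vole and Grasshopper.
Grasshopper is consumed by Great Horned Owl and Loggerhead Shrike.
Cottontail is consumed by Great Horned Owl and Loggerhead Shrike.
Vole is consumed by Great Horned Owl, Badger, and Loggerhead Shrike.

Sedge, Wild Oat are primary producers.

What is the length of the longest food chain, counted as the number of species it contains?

One longest chain: Wild Oat → Cottontail → Loggerhead Shrike → Great Horned Owl.
It has 4 species and 3 links.

4 species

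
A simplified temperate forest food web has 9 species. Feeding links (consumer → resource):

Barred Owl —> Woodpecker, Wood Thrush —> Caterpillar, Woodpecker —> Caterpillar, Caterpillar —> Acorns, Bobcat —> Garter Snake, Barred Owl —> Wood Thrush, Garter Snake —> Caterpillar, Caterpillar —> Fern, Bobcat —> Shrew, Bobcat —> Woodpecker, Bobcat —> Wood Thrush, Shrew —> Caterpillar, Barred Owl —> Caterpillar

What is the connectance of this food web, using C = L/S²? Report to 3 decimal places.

The web has S = 9 species and L = 13 feeding links.
C = L / S² = 13 / 81 = 0.1605 ≈ 0.160.

C = 0.160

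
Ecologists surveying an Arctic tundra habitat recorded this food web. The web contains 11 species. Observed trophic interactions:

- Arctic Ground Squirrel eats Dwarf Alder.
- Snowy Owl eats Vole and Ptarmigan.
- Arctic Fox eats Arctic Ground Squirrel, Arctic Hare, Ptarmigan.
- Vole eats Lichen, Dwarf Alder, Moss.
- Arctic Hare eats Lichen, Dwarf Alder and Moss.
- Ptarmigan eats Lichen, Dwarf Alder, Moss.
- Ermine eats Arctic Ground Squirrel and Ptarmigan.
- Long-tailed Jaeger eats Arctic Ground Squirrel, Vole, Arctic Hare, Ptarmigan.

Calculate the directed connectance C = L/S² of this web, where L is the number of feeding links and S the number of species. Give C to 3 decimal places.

The web has S = 11 species and L = 21 feeding links.
C = L / S² = 21 / 121 = 0.1736 ≈ 0.174.

C = 0.174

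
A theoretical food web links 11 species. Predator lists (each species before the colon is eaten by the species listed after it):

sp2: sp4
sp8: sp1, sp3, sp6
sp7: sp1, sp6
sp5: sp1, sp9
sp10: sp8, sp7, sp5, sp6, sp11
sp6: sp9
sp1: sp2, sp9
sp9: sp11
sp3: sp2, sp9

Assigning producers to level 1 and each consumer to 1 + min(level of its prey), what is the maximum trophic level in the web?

Producers (level 1): sp10.
Following each consumer down to its lowest-level prey: sp10 → sp8 → sp1 → sp2 → sp4 (levels 1 through 5).
All prey of sp4 (sp2 4) are at level 4 or above, so sp4 is at level 1 + 4 = 5.
Every consumer has at least one prey at level 4 or below, so none exceeds level 5.

5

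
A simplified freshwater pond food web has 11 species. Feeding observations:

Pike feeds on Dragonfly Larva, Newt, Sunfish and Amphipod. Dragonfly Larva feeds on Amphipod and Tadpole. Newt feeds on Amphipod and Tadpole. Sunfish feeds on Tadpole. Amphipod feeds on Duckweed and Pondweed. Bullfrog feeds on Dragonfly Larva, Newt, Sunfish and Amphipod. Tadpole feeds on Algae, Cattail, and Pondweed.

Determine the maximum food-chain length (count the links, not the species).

3 links

One longest chain: Algae → Tadpole → Dragonfly Larva → Pike.
It has 4 species and 3 links.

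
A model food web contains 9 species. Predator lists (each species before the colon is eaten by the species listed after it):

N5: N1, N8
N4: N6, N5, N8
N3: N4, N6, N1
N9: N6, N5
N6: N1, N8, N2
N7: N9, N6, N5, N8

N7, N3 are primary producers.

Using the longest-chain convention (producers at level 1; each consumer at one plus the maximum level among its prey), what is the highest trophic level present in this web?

4

Producers (level 1): N7, N3.
N7 → N9 → N6 → N1 gives N1 level 4.
No species has a prey at level 4, so no species reaches level 5.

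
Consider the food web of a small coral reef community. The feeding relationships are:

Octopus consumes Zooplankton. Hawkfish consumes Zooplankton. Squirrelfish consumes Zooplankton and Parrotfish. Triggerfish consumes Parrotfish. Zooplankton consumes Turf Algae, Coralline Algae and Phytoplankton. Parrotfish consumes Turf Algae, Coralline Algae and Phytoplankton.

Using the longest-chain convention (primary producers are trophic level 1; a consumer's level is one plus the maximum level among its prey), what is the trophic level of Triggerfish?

Trophic level 3

Turf Algae is a producer → level 1.
Parrotfish eats Turf Algae (level 1); other prey at levels: Coralline Algae 1, Phytoplankton 1 → level 2.
Triggerfish eats Parrotfish → level 3.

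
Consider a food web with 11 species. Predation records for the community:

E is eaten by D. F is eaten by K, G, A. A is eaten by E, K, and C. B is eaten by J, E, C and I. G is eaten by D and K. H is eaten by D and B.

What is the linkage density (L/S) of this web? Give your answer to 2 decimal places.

There are L = 15 links among S = 11 species.
L/S = 15/11 = 1.3636 ≈ 1.36.

L/S = 1.36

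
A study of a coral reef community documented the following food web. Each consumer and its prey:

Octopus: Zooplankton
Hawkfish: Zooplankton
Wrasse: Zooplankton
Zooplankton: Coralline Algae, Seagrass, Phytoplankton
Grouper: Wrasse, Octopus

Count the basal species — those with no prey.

Basal species (no prey listed): Coralline Algae, Seagrass, Phytoplankton.
Count: 3.

3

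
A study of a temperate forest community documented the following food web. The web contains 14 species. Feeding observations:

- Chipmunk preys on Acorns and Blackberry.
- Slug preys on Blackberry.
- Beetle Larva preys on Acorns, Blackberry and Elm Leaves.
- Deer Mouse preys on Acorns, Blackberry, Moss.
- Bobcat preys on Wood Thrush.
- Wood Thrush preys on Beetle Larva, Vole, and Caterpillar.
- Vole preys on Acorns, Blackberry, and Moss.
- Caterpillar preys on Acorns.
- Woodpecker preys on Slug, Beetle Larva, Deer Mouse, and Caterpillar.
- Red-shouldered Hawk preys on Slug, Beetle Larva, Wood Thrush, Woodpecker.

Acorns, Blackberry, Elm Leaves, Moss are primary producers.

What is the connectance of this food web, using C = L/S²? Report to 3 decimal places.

C = 0.128

The web has S = 14 species and L = 25 feeding links.
C = L / S² = 25 / 196 = 0.1276 ≈ 0.128.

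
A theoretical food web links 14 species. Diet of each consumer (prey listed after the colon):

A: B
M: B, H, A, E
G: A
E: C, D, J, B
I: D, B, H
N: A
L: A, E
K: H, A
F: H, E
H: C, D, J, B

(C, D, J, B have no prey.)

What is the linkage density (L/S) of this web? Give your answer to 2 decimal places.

L/S = 1.71

There are L = 24 links among S = 14 species.
L/S = 24/14 = 1.7143 ≈ 1.71.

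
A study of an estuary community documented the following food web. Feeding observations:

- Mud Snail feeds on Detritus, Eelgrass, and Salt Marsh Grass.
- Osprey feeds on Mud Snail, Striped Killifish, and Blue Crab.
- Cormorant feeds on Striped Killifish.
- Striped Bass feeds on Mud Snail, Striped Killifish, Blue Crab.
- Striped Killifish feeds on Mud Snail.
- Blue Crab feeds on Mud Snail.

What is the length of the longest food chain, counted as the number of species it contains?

One longest chain: Detritus → Mud Snail → Blue Crab → Osprey.
It has 4 species and 3 links.

4 species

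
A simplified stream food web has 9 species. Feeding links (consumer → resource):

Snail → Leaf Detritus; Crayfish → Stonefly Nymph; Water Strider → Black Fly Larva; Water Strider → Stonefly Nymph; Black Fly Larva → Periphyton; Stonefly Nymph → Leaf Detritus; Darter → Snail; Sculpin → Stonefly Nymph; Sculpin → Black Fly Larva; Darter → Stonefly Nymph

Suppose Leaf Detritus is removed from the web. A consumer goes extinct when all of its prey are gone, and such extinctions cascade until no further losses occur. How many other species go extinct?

4

Remove Leaf Detritus.
Round 1: Stonefly Nymph (all prey gone), Snail (all prey gone) → extinct.
Round 2: Darter (all prey gone), Crayfish (all prey gone) → extinct.
No further losses. Total secondary extinctions: 4.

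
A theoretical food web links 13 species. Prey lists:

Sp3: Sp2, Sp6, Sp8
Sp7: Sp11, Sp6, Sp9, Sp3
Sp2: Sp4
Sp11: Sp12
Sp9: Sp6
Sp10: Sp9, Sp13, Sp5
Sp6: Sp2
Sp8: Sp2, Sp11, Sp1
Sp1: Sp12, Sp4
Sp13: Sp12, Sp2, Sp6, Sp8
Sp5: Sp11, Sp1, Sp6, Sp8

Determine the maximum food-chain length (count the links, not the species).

4 links

One longest chain: Sp4 → Sp2 → Sp6 → Sp3 → Sp7.
It has 5 species and 4 links.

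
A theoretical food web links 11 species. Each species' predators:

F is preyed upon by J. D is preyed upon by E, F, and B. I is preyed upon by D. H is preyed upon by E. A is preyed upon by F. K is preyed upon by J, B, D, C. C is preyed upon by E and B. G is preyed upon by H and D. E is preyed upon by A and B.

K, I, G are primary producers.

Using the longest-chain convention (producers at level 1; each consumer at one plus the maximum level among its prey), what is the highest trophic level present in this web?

6

Producers (level 1): K, I, G.
K → D → E → A → F → J gives J level 6.
No species has a prey at level 6, so no species reaches level 7.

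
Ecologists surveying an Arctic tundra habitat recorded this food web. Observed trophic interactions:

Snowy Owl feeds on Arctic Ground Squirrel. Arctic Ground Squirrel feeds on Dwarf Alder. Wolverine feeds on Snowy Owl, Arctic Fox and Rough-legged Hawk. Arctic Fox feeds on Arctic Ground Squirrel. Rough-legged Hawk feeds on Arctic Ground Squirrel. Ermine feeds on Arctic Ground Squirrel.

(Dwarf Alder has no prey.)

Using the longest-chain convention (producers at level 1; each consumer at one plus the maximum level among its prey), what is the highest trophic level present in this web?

Producers (level 1): Dwarf Alder.
Dwarf Alder → Arctic Ground Squirrel → Arctic Fox → Wolverine gives Wolverine level 4.
No species has a prey at level 4, so no species reaches level 5.

4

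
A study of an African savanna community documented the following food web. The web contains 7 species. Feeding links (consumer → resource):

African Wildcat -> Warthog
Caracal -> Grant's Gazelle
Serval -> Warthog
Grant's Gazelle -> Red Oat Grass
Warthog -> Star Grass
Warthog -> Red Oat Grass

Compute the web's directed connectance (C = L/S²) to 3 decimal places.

C = 0.122

The web has S = 7 species and L = 6 feeding links.
C = L / S² = 6 / 49 = 0.1224 ≈ 0.122.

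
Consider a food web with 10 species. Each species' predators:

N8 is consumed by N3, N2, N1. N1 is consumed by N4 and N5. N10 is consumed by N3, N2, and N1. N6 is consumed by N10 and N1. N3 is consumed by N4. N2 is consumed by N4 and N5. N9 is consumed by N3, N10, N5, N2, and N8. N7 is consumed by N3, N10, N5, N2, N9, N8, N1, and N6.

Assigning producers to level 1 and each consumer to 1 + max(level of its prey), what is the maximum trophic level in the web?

Producers (level 1): N7.
N7 → N9 → N10 → N1 → N4 gives N4 level 5.
No species has a prey at level 5, so no species reaches level 6.

5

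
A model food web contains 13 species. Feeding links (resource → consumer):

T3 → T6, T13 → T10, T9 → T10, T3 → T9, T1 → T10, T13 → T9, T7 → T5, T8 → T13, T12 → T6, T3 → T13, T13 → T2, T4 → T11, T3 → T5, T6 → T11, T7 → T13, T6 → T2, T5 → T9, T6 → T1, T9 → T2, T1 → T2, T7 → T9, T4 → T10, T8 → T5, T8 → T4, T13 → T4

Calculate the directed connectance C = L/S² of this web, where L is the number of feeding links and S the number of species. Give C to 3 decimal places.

C = 0.148

The web has S = 13 species and L = 25 feeding links.
C = L / S² = 25 / 169 = 0.1479 ≈ 0.148.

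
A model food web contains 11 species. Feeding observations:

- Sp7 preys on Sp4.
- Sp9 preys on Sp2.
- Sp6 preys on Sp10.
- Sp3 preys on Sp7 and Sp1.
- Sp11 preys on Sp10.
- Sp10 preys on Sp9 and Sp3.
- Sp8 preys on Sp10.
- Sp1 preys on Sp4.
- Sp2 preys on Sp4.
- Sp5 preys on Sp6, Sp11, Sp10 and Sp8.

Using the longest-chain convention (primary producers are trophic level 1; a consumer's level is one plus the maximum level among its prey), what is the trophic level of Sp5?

Trophic level 6

Sp4 is a producer → level 1.
Sp1 eats Sp4 → level 2.
Sp3 eats Sp1 (level 2); other prey at levels: Sp7 2 → level 3.
Sp10 eats Sp3 (level 3); other prey at levels: Sp9 3 → level 4.
Sp8 eats Sp10 → level 5.
Sp5 eats Sp8 (level 5); other prey at levels: Sp10 4, Sp6 5, Sp11 5 → level 6.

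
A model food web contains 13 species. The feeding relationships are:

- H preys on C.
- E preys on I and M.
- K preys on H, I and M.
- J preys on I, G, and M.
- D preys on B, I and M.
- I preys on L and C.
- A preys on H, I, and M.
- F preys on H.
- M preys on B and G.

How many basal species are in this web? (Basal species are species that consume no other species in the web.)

Basal species (no prey listed): L, G, C, B.
Count: 4.

4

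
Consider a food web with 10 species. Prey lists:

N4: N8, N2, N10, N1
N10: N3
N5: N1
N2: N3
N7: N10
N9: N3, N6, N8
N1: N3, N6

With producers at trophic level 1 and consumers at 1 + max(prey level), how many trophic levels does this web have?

Producers (level 1): N3, N6, N8.
N3 → N1 → N5 gives N5 level 3.
No species has a prey at level 3, so no species reaches level 4.

3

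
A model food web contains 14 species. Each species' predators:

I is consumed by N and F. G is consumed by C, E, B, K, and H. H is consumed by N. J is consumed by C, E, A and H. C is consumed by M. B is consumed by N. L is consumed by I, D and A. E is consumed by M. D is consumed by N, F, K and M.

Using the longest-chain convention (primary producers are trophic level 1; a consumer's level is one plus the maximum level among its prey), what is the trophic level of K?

Trophic level 3

L is a producer → level 1.
D eats L → level 2.
K eats D (level 2); other prey at levels: G 1 → level 3.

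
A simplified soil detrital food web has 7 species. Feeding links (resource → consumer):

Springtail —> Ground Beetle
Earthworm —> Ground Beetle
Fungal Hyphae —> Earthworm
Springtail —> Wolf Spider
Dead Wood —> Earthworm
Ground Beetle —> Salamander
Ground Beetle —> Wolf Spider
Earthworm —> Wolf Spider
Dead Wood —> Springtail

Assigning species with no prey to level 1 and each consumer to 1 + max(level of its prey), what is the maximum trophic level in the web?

Basal resources (level 1): Fungal Hyphae, Dead Wood.
Dead Wood → Springtail → Ground Beetle → Salamander gives Salamander level 4.
No species has a prey at level 4, so no species reaches level 5.

4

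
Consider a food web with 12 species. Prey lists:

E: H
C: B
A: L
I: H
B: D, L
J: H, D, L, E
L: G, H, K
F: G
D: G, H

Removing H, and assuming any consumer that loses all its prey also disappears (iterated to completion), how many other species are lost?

2

Remove H.
Round 1: E (all prey gone), I (all prey gone) → extinct.
No further losses. Total secondary extinctions: 2.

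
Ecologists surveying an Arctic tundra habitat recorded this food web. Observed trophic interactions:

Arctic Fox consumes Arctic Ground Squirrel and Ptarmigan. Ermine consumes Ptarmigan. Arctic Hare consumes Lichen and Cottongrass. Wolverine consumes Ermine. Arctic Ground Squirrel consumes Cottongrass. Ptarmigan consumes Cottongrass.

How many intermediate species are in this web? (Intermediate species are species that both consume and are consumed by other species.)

Intermediate species (has both prey and predators): Arctic Ground Squirrel, Ptarmigan, Ermine.
Count: 3.

3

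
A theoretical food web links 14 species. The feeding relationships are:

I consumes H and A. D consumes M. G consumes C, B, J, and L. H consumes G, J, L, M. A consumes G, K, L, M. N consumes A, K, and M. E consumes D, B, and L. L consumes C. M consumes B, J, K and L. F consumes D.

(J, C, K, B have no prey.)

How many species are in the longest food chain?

One longest chain: C → L → G → H → I.
It has 5 species and 4 links.

5 species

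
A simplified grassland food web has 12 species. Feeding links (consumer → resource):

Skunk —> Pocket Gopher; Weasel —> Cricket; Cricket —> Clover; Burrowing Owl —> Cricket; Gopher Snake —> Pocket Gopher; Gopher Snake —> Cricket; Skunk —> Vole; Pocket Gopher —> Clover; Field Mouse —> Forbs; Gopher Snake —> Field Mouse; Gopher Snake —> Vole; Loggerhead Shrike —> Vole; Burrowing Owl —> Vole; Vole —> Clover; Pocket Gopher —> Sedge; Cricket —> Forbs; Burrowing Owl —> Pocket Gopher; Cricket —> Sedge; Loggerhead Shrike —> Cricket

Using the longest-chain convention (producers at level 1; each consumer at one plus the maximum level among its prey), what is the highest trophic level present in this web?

3

Producers (level 1): Forbs, Clover, Sedge.
Clover → Pocket Gopher → Skunk gives Skunk level 3.
No species has a prey at level 3, so no species reaches level 4.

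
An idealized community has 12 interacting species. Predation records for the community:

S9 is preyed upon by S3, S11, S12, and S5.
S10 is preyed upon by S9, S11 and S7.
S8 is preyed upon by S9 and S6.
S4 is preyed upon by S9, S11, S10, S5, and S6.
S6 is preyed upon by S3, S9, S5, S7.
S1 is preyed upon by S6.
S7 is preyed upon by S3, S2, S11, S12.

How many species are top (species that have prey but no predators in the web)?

5

Top species (has prey, but nothing eats it): S2, S5, S3, S11, S12.
Count: 5.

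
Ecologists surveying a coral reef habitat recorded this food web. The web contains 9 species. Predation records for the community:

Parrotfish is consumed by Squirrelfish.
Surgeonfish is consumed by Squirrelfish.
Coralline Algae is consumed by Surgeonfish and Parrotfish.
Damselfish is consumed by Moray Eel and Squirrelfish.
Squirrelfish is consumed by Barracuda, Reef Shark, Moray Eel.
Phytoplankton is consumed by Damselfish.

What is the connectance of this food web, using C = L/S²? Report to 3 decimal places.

The web has S = 9 species and L = 10 feeding links.
C = L / S² = 10 / 81 = 0.1235 ≈ 0.123.

C = 0.123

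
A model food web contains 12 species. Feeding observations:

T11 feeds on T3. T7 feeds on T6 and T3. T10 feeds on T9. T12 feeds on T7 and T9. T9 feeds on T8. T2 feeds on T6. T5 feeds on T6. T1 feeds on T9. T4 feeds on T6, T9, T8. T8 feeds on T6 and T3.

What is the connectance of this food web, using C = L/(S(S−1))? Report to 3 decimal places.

C = 0.114

The web has S = 12 species and L = 15 feeding links.
C = L / (S(S−1)) = 15 / 132 = 0.1136 ≈ 0.114.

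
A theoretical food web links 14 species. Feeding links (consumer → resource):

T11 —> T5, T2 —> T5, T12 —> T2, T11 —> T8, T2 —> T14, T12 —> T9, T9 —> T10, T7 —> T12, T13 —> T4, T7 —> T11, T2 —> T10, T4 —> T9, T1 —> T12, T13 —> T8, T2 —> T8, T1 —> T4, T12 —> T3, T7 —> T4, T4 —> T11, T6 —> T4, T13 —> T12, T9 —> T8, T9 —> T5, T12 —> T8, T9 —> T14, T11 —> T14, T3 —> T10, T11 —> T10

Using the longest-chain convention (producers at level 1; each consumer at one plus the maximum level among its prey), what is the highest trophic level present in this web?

Producers (level 1): T5, T14, T8, T10.
T5 → T9 → T12 → T1 gives T1 level 4.
No species has a prey at level 4, so no species reaches level 5.

4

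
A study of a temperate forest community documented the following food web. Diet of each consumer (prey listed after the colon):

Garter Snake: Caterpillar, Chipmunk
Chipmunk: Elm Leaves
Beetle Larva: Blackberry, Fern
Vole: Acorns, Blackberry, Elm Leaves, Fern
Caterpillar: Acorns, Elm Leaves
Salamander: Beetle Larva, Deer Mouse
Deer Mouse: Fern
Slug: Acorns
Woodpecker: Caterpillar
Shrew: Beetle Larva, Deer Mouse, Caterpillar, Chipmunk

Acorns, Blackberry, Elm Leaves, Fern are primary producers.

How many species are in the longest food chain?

3 species

One longest chain: Acorns → Caterpillar → Woodpecker.
It has 3 species and 2 links.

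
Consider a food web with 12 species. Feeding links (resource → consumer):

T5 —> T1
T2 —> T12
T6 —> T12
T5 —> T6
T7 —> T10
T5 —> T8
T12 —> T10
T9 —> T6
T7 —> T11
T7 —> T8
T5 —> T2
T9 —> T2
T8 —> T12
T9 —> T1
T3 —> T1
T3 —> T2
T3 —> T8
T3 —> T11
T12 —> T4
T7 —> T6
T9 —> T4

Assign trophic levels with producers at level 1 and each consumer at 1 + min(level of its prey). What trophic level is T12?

T5 is a producer → level 1.
T2 eats T5 → level 2.
T12 eats T2 → level 3.
No prey of T12 is below level 2, so 3 is the minimum.

Trophic level 3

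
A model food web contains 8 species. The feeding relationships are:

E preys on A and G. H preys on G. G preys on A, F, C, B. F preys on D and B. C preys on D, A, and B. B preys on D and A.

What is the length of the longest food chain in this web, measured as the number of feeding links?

4 links

One longest chain: A → B → C → G → E.
It has 5 species and 4 links.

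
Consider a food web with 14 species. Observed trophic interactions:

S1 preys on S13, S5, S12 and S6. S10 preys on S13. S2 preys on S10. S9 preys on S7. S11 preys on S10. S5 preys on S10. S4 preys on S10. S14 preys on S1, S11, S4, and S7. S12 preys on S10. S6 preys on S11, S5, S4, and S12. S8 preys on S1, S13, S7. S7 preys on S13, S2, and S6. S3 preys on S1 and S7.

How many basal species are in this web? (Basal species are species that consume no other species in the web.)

Basal species (no prey listed): S13.
Count: 1.

1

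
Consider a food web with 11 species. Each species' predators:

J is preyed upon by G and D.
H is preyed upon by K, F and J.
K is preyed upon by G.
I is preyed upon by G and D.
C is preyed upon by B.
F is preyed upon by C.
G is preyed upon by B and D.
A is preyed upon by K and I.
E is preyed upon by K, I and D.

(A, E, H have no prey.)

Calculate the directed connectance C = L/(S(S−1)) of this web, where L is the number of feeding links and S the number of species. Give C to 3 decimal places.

The web has S = 11 species and L = 17 feeding links.
C = L / (S(S−1)) = 17 / 110 = 0.1545 ≈ 0.155.

C = 0.155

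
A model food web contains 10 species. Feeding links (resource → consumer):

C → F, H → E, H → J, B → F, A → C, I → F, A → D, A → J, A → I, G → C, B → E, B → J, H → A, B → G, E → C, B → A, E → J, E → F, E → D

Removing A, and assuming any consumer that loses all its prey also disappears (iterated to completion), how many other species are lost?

Remove A.
Round 1: I (all prey gone) → extinct.
No further losses. Total secondary extinctions: 1.

1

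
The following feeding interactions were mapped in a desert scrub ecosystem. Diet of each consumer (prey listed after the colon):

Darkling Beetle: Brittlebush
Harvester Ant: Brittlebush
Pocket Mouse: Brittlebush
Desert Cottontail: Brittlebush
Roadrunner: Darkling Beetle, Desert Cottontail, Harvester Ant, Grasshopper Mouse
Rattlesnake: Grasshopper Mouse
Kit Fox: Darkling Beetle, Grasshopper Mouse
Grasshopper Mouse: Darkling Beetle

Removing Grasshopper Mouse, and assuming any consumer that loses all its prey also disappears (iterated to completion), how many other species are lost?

Remove Grasshopper Mouse.
Round 1: Rattlesnake (all prey gone) → extinct.
No further losses. Total secondary extinctions: 1.

1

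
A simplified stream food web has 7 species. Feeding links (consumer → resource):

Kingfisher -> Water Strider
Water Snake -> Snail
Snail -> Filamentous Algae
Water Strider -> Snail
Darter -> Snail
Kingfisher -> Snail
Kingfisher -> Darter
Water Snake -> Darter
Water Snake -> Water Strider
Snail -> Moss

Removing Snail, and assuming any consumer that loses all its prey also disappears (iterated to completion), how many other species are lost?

4

Remove Snail.
Round 1: Darter (all prey gone), Water Strider (all prey gone) → extinct.
Round 2: Water Snake (all prey gone), Kingfisher (all prey gone) → extinct.
No further losses. Total secondary extinctions: 4.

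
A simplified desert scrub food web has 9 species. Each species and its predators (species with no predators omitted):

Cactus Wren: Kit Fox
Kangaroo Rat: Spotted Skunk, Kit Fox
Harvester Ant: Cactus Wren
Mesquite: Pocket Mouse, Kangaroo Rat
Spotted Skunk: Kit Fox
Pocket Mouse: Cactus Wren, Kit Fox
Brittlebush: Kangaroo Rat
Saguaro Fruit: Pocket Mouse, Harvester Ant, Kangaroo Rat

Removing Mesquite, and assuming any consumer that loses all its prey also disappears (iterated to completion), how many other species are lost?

Remove Mesquite.
Every predator of it retains at least one other prey: Pocket Mouse still has Saguaro Fruit; Kangaroo Rat still has Saguaro Fruit, Brittlebush.
No consumer loses all prey, so no secondary extinctions occur.

0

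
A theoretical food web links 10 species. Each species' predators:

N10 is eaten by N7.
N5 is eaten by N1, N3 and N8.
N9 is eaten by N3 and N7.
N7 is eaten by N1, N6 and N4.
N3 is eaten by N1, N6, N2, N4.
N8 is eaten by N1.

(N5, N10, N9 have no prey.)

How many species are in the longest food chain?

3 species

One longest chain: N10 → N7 → N4.
It has 3 species and 2 links.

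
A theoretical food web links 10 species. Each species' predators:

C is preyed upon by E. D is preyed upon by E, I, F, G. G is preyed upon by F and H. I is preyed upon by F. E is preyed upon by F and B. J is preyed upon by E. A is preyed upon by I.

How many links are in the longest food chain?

One longest chain: D → G → H.
It has 3 species and 2 links.

2 links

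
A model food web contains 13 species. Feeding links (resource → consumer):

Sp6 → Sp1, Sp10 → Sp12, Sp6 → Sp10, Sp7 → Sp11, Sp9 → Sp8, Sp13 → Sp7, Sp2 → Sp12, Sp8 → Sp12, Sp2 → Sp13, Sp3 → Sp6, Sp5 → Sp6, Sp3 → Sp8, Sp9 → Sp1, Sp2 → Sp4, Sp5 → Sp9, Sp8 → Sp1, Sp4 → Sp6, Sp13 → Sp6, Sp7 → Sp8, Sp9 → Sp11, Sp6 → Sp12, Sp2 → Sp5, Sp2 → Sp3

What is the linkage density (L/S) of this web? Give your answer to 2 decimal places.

L/S = 1.77

There are L = 23 links among S = 13 species.
L/S = 23/13 = 1.7692 ≈ 1.77.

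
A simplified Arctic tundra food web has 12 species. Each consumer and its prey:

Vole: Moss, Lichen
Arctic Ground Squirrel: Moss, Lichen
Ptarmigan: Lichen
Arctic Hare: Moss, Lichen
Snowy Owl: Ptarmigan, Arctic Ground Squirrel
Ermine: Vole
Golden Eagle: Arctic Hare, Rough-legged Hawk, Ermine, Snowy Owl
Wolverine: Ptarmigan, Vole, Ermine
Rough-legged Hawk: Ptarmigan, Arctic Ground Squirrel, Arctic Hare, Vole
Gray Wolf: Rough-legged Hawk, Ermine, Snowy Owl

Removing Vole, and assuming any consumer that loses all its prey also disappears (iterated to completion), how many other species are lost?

1

Remove Vole.
Round 1: Ermine (all prey gone) → extinct.
No further losses. Total secondary extinctions: 1.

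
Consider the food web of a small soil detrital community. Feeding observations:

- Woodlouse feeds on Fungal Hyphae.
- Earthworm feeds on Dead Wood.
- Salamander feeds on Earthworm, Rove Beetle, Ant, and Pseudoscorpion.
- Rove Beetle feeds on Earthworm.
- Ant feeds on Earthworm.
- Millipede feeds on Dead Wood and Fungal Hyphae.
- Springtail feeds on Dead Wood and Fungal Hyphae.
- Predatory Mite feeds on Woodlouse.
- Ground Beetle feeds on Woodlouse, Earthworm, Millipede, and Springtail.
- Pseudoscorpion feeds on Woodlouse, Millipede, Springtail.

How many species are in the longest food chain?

4 species

One longest chain: Dead Wood → Earthworm → Rove Beetle → Salamander.
It has 4 species and 3 links.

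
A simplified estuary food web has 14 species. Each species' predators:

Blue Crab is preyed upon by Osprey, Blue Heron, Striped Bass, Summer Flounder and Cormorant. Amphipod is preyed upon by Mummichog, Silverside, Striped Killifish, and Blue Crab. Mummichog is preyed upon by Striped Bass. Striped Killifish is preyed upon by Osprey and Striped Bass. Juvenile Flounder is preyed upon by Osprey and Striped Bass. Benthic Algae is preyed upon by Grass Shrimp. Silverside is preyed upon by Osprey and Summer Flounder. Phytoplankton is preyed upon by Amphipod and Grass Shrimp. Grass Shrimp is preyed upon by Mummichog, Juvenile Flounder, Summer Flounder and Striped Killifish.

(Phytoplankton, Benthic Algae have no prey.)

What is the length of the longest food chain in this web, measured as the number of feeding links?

3 links

One longest chain: Phytoplankton → Amphipod → Blue Crab → Striped Bass.
It has 4 species and 3 links.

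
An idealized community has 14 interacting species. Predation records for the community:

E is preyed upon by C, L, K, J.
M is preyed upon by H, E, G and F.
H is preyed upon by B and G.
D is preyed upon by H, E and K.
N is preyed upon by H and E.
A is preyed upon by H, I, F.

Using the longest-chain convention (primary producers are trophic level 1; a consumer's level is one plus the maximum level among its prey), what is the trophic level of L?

M is a producer → level 1.
E eats M (level 1); other prey at levels: N 1, D 1 → level 2.
L eats E → level 3.

Trophic level 3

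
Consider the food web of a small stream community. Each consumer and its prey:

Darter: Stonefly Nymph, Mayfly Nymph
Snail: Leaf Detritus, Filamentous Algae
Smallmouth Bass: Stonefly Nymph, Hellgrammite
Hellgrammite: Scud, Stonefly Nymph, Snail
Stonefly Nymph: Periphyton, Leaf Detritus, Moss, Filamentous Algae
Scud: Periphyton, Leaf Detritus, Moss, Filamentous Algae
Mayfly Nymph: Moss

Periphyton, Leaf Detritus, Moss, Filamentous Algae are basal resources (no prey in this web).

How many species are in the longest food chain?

4 species

One longest chain: Periphyton → Scud → Hellgrammite → Smallmouth Bass.
It has 4 species and 3 links.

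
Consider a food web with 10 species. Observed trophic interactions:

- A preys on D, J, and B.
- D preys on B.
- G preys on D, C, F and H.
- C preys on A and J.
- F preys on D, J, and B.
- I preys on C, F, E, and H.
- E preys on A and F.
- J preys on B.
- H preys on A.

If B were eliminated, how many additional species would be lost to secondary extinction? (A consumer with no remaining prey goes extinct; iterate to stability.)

Remove B.
Round 1: J (all prey gone), D (all prey gone) → extinct.
Round 2: F (all prey gone), A (all prey gone) → extinct.
Round 3: C (all prey gone), H (all prey gone), E (all prey gone) → extinct.
Round 4: I (all prey gone), G (all prey gone) → extinct.
No further losses. Total secondary extinctions: 9.

9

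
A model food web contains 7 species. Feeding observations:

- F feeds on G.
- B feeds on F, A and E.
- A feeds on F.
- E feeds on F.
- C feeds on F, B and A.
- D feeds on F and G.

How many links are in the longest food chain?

4 links

One longest chain: G → F → A → B → C.
It has 5 species and 4 links.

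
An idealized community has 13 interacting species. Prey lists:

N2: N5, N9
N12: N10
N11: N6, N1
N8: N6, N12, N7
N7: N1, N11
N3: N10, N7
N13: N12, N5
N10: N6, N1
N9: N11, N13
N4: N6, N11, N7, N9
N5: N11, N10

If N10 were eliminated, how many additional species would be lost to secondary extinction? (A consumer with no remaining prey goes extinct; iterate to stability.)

1

Remove N10.
Round 1: N12 (all prey gone) → extinct.
No further losses. Total secondary extinctions: 1.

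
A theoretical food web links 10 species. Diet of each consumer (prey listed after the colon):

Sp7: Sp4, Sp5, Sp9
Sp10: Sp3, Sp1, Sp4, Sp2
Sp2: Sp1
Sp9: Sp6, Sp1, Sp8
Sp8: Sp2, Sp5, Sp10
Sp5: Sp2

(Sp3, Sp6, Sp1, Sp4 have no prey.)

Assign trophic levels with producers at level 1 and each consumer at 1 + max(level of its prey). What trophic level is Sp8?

Sp1 is a producer → level 1.
Sp2 eats Sp1 → level 2.
Sp5 eats Sp2 → level 3.
Sp8 eats Sp5 (level 3); other prey at levels: Sp2 2, Sp10 3 → level 4.

Trophic level 4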